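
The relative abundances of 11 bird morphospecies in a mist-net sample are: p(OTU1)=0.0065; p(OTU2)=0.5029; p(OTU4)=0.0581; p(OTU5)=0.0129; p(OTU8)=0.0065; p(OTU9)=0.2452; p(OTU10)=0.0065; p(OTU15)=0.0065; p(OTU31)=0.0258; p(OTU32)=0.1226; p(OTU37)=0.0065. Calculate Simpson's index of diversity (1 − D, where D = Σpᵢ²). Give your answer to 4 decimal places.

D = 0.0065² + 0.5029² + 0.0581² + 0.0129² + 0.0065² + 0.2452² + 0.0065² + 0.0065² + 0.0258² + 0.1226² + 0.0065² = 0.000042 + 0.252908 + 0.003376 + 0.000166 + 0.000042 + 0.060123 + 0.000042 + 0.000042 + 0.000666 + 0.015031 + 0.000042 = 0.332481 (working shown to 6 dp, full precision carried).
So 1 − D = 0.667519, i.e. 0.6675 to 4 decimal places.

0.6675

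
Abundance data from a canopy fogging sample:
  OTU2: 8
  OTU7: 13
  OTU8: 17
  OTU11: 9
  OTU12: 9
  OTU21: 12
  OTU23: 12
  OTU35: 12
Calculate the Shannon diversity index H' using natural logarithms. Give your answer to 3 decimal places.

2.053

Total N = 8+13+17+9+9+12+12+12 = 92, so the proportions are 0.08696, 0.1413, 0.18478, 0.09783, 0.09783, 0.13043, 0.13043, 0.13043 (working shown to 5 dp, full precision carried).
Each pᵢ ln pᵢ term: 0.08696×(-2.44235)=-0.21238, 0.1413×(-1.95684)=-0.27651, 0.18478×(-1.68858)=-0.31202, 0.09783×(-2.32456)=-0.22740, 0.09783×(-2.32456)=-0.22740, 0.13043×(-2.03688)=-0.26568, 0.13043×(-2.03688)=-0.26568, 0.13043×(-2.03688)=-0.26568.
Sum = -2.05275, so H' = 2.053.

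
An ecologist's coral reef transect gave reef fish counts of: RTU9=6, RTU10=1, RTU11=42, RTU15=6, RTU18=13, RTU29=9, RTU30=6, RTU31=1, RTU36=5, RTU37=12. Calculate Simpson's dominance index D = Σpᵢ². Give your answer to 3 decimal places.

Total N = 6+1+42+6+13+9+6+1+5+12 = 101, so the proportions are 0.05941, 0.0099, 0.41584, 0.05941, 0.12871, 0.08911, 0.05941, 0.0099, 0.0495, 0.11881 (working shown to 5 dp, full precision carried).
D = 0.05941² + 0.0099² + 0.41584² + 0.05941² + 0.12871² + 0.08911² + 0.05941² + 0.0099² + 0.0495² + 0.11881² = 0.00353 + 0.00010 + 0.17292 + 0.00353 + 0.01657 + 0.00794 + 0.00353 + 0.00010 + 0.00245 + 0.01412 = 0.22478.
To 3 decimal places, D = 0.225.

0.225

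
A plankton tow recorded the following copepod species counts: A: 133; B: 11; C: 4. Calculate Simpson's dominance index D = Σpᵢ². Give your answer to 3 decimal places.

Total N = 133+11+4 = 148, so the proportions are 0.89865, 0.07432, 0.02703 (working shown to 5 dp, full precision carried).
D = 0.89865² + 0.07432² + 0.02703² = 0.80757 + 0.00552 + 0.00073 = 0.81382.
To 3 decimal places, D = 0.814.

0.814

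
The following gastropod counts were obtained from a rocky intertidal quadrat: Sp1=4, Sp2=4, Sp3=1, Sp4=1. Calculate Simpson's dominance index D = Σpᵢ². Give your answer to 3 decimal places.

0.340

Total N = 4+4+1+1 = 10, so the proportions are 0.4, 0.4, 0.1, 0.1 (working shown to 5 dp, full precision carried).
D = 0.4² + 0.4² + 0.1² + 0.1² = 0.16000 + 0.16000 + 0.01000 + 0.01000 = 0.34000.
To 3 decimal places, D = 0.340.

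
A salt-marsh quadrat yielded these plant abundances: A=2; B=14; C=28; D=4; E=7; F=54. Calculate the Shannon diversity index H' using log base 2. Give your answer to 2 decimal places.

Total N = 2+14+28+4+7+54 = 109, so the proportions are 0.0183, 0.1284, 0.2569, 0.0367, 0.0642, 0.4954 (working shown to 4 dp, full precision carried).
Each pᵢ log₂ pᵢ term: 0.0183×(-5.7682)=-0.1058, 0.1284×(-2.9608)=-0.3803, 0.2569×(-1.9608)=-0.5037, 0.0367×(-4.7682)=-0.1750, 0.0642×(-3.9608)=-0.2544, 0.4954×(-1.0133)=-0.5020.
Sum = -1.9212, so H' = 1.92.

1.92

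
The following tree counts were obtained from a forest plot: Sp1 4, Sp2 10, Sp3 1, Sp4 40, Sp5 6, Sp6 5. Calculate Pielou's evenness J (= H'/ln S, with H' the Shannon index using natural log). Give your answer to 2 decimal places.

0.69

Total N = 4+10+1+40+6+5 = 66, so the proportions are 0.0606, 0.1515, 0.0152, 0.6061, 0.0909, 0.0758 (working shown to 4 dp, full precision carried).
H' = −Σ pᵢ ln pᵢ = −((-0.1699) + (-0.2859) + (-0.0635) + (-0.3035) + (-0.2180) + (-0.1955)) = 1.2363.
With S = 6 species, ln S = 1.7918, so J = 1.2363/1.7918 = 0.6900, i.e. 0.69 to 2 decimal places.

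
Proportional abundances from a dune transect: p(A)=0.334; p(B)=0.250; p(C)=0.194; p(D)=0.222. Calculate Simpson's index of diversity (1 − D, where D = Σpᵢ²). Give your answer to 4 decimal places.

D = 0.334² + 0.25² + 0.194² + 0.222² = 0.111556 + 0.062500 + 0.037636 + 0.049284 = 0.260976 (working shown to 6 dp, full precision carried).
So 1 − D = 0.739024, i.e. 0.7390 to 4 decimal places.

0.7390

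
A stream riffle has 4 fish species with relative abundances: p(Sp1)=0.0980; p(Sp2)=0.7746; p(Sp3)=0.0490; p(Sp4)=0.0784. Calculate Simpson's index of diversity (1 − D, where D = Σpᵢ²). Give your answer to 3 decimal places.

D = 0.098² + 0.7746² + 0.049² + 0.0784² = 0.00960 + 0.60001 + 0.00240 + 0.00615 = 0.61816 (working shown to 5 dp, full precision carried).
So 1 − D = 0.38184, i.e. 0.382 to 3 decimal places.

0.382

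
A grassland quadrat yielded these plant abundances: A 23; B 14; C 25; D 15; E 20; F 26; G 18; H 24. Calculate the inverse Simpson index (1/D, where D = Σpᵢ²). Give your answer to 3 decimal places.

Total N = 23+14+25+15+20+26+18+24 = 165, so the proportions are 0.1393939, 0.0848485, 0.1515152, 0.0909091, 0.1212121, 0.1575758, 0.1090909, 0.1454545 (working shown to 7 dp, full precision carried).
D = 0.1393939² + 0.0848485² + 0.1515152² + 0.0909091² + 0.1212121² + 0.1575758² + 0.1090909² + 0.1454545² = 0.0194307 + 0.0071993 + 0.0229568 + 0.0082645 + 0.0146924 + 0.0248301 + 0.0119008 + 0.0211570 = 0.1304316.
So 1/D = 7.66685, i.e. 7.667 to 3 decimal places.

7.667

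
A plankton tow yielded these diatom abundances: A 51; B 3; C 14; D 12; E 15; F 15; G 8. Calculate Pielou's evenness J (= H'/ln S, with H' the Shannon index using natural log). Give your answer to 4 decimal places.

0.8470

Total N = 51+3+14+12+15+15+8 = 118, so the proportions are 0.432203, 0.025424, 0.118644, 0.101695, 0.127119, 0.127119, 0.067797 (working shown to 6 dp, full precision carried).
H' = −Σ pᵢ ln pᵢ = −((-0.362558) + (-0.093358) + (-0.252905) + (-0.232452) + (-0.262199) + (-0.262199) + (-0.182457)) = 1.648128.
With S = 7 species, ln S = 1.945910, so J = 1.648128/1.945910 = 0.846970, i.e. 0.8470 to 4 decimal places.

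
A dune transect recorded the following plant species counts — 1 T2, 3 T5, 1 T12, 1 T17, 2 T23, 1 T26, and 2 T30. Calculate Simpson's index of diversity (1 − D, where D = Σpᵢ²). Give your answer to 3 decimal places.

0.826

Total N = 1+3+1+1+2+1+2 = 11, so the proportions are 0.09091, 0.27273, 0.09091, 0.09091, 0.18182, 0.09091, 0.18182 (working shown to 5 dp, full precision carried).
D = 0.09091² + 0.27273² + 0.09091² + 0.09091² + 0.18182² + 0.09091² + 0.18182² = 0.00826 + 0.07438 + 0.00826 + 0.00826 + 0.03306 + 0.00826 + 0.03306 = 0.17355.
So 1 − D = 0.82645, i.e. 0.826 to 3 decimal places.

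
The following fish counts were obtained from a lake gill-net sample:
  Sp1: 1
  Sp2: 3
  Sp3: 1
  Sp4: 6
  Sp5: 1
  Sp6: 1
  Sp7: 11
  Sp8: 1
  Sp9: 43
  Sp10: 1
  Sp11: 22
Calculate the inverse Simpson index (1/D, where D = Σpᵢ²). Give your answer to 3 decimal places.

3.306

Total N = 1+3+1+6+1+1+11+1+43+1+22 = 91, so the proportions are 0.010989, 0.032967, 0.010989, 0.0659341, 0.010989, 0.010989, 0.1208791, 0.010989, 0.4725275, 0.010989, 0.2417582 (working shown to 7 dp, full precision carried).
D = 0.010989² + 0.032967² + 0.010989² + 0.0659341² + 0.010989² + 0.010989² + 0.1208791² + 0.010989² + 0.4725275² + 0.010989² + 0.2417582² = 0.0001208 + 0.0010868 + 0.0001208 + 0.0043473 + 0.0001208 + 0.0001208 + 0.0146118 + 0.0001208 + 0.2232822 + 0.0001208 + 0.0584470 = 0.3024997.
So 1/D = 3.30579, i.e. 3.306 to 3 decimal places.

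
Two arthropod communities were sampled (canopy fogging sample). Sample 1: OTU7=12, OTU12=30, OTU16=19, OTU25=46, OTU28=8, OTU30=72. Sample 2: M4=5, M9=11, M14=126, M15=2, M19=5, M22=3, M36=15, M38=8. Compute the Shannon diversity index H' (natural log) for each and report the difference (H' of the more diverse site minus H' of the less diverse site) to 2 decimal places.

0.46

Sample 1: N=187, proportions 0.0642, 0.1604, 0.1016, 0.246, 0.0428, 0.385, giving H' = 1.5494 (working shown to 4 dp, full precision carried).
Sample 2: N=175, proportions 0.0286, 0.0629, 0.72, 0.0114, 0.0286, 0.0171, 0.0857, 0.0457, giving H' = 1.0860.
Difference = |1.5494 − 1.0860| = 0.4634, i.e. 0.46 to 2 decimal places.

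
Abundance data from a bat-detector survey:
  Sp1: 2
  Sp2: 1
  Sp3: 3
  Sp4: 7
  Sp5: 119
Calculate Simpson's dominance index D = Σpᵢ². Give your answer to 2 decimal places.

Total N = 2+1+3+7+119 = 132, so the proportions are 0.0152, 0.0076, 0.0227, 0.053, 0.9015 (working shown to 4 dp, full precision carried).
D = 0.0152² + 0.0076² + 0.0227² + 0.053² + 0.9015² = 0.0002 + 0.0001 + 0.0005 + 0.0028 + 0.8127 = 0.8163.
To 2 decimal places, D = 0.82.

0.82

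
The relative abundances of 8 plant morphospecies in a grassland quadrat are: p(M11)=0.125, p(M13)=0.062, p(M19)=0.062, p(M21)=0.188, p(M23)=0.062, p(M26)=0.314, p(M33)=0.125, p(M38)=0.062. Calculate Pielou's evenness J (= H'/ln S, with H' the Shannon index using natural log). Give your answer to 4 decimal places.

0.9076

H' = −Σ pᵢ ln pᵢ = −((-0.259930) + (-0.172398) + (-0.172398) + (-0.314207) + (-0.172398) + (-0.363726) + (-0.259930) + (-0.172398)) = 1.887387 (working shown to 6 dp, full precision carried).
With S = 8 species, ln S = 2.079442, so J = 1.887387/2.079442 = 0.907641, i.e. 0.9076 to 4 decimal places.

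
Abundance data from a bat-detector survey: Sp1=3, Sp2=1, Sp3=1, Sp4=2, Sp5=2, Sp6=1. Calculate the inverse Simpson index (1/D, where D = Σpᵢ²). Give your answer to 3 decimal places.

5.000

Total N = 3+1+1+2+2+1 = 10, so the proportions are 0.3, 0.1, 0.1, 0.2, 0.2, 0.1 (working shown to 7 dp, full precision carried).
D = 0.3² + 0.1² + 0.1² + 0.2² + 0.2² + 0.1² = 0.0900000 + 0.0100000 + 0.0100000 + 0.0400000 + 0.0400000 + 0.0100000 = 0.2000000.
So 1/D = 5.00000, i.e. 5.000 to 3 decimal places.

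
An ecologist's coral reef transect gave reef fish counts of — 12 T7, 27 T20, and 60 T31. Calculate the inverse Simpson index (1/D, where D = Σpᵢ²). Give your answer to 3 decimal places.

Total N = 12+27+60 = 99, so the proportions are 0.121212, 0.272727, 0.606061 (working shown to 6 dp, full precision carried).
D = 0.121212² + 0.272727² + 0.606061² = 0.014692 + 0.074380 + 0.367309 = 0.456382.
So 1/D = 2.19115, i.e. 2.191 to 3 decimal places.

2.191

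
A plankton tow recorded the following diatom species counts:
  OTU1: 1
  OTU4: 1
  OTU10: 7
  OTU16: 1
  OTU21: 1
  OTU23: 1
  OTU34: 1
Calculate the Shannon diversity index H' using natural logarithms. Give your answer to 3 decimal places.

Total N = 1+1+7+1+1+1+1 = 13, so the proportions are 0.07692, 0.07692, 0.53846, 0.07692, 0.07692, 0.07692, 0.07692 (working shown to 5 dp, full precision carried).
Each pᵢ ln pᵢ term: 0.07692×(-2.56495)=-0.19730, 0.07692×(-2.56495)=-0.19730, 0.53846×(-0.61904)=-0.33333, 0.07692×(-2.56495)=-0.19730, 0.07692×(-2.56495)=-0.19730, 0.07692×(-2.56495)=-0.19730, 0.07692×(-2.56495)=-0.19730.
Sum = -1.51715, so H' = 1.517.

1.517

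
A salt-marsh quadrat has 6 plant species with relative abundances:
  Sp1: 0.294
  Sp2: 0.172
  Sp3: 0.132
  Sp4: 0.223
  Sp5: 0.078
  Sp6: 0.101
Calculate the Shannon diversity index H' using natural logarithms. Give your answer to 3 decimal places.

1.695

Each pᵢ ln pᵢ term (working shown to 5 dp, full precision carried): 0.294×(-1.22418)=-0.35991, 0.172×(-1.76026)=-0.30276, 0.132×(-2.02495)=-0.26729, 0.223×(-1.50058)=-0.33463, 0.078×(-2.55105)=-0.19898, 0.101×(-2.29263)=-0.23156.
Sum = -1.69513, so H' = 1.695.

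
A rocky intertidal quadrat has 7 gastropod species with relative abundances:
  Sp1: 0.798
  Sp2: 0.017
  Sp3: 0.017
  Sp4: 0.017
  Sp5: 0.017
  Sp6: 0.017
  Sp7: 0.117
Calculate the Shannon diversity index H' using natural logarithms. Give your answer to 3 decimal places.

Each pᵢ ln pᵢ term (working shown to 5 dp, full precision carried): 0.798×(-0.22565)=-0.18007, 0.017×(-4.07454)=-0.06927, 0.017×(-4.07454)=-0.06927, 0.017×(-4.07454)=-0.06927, 0.017×(-4.07454)=-0.06927, 0.017×(-4.07454)=-0.06927, 0.117×(-2.14558)=-0.25103.
Sum = -0.77744, so H' = 0.777.

0.777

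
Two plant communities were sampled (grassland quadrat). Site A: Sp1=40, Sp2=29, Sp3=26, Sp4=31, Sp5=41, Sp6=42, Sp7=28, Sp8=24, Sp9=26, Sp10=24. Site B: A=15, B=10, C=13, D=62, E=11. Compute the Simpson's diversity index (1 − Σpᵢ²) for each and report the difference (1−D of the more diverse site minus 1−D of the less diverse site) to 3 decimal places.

Site A: N=311, proportions 0.1286174, 0.0932476, 0.0836013, 0.0996785, 0.1318328, 0.1350482, 0.0900322, 0.0771704, 0.0836013, 0.0771704, giving 1−D = 0.8952141 (working shown to 7 dp, full precision carried).
Site B: N=111, proportions 0.1351351, 0.0900901, 0.1171171, 0.5585586, 0.0990991, giving 1−D = 0.6380976.
Difference = |0.8952141 − 0.6380976| = 0.2571165, i.e. 0.257 to 3 decimal places.

0.257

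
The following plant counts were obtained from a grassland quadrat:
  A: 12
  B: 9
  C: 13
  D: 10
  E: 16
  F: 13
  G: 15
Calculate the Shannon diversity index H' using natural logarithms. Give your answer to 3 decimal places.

1.929

Total N = 12+9+13+10+16+13+15 = 88, so the proportions are 0.13636, 0.10227, 0.14773, 0.11364, 0.18182, 0.14773, 0.17045 (working shown to 5 dp, full precision carried).
Each pᵢ ln pᵢ term: 0.13636×(-1.99243)=-0.27170, 0.10227×(-2.28011)=-0.23319, 0.14773×(-1.91239)=-0.28251, 0.11364×(-2.17475)=-0.24713, 0.18182×(-1.70475)=-0.30995, 0.14773×(-1.91239)=-0.28251, 0.17045×(-1.76929)=-0.30158.
Sum = -1.92858, so H' = 1.929.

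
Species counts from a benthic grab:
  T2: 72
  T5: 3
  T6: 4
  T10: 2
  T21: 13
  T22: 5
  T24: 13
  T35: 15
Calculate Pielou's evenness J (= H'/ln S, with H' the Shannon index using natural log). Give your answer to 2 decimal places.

0.69

Total N = 72+3+4+2+13+5+13+15 = 127, so the proportions are 0.5669, 0.0236, 0.0315, 0.0157, 0.1024, 0.0394, 0.1024, 0.1181 (working shown to 4 dp, full precision carried).
H' = −Σ pᵢ ln pᵢ = −((-0.3217) + (-0.0885) + (-0.1089) + (-0.0654) + (-0.2333) + (-0.1274) + (-0.2333) + (-0.2523)) = 1.4308.
With S = 8 species, ln S = 2.0794, so J = 1.4308/2.0794 = 0.6881, i.e. 0.69 to 2 decimal places.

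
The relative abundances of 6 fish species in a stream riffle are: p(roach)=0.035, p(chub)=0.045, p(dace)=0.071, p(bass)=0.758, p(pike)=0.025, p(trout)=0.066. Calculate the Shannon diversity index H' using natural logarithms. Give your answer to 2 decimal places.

Each pᵢ ln pᵢ term (working shown to 4 dp, full precision carried): 0.035×(-3.3524)=-0.1173, 0.045×(-3.1011)=-0.1395, 0.071×(-2.6451)=-0.1878, 0.758×(-0.2771)=-0.2100, 0.025×(-3.6889)=-0.0922, 0.066×(-2.7181)=-0.1794.
Sum = -0.9263, so H' = 0.93.

0.93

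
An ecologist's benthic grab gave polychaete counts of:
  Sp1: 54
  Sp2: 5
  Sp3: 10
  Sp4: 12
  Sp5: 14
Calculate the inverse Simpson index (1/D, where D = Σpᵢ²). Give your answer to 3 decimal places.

2.669

Total N = 54+5+10+12+14 = 95, so the proportions are 0.568421, 0.052632, 0.105263, 0.126316, 0.147368 (working shown to 6 dp, full precision carried).
D = 0.568421² + 0.052632² + 0.105263² + 0.126316² + 0.147368² = 0.323102 + 0.002770 + 0.011080 + 0.015956 + 0.021717 = 0.374626.
So 1/D = 2.66933, i.e. 2.669 to 3 decimal places.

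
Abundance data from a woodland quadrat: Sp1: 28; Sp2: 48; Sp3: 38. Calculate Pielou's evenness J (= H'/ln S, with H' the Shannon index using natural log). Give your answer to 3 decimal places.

0.979

Total N = 28+48+38 = 114, so the proportions are 0.24561, 0.42105, 0.33333 (working shown to 5 dp, full precision carried).
H' = −Σ pᵢ ln pᵢ = −((-0.34484) + (-0.36421) + (-0.36620)) = 1.07525.
With S = 3 species, ln S = 1.09861, so J = 1.07525/1.09861 = 0.97874, i.e. 0.979 to 3 decimal places.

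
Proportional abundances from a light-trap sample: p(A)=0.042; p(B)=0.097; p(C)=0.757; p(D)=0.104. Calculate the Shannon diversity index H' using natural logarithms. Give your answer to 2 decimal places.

0.81

Each pᵢ ln pᵢ term (working shown to 4 dp, full precision carried): 0.042×(-3.1701)=-0.1331, 0.097×(-2.3330)=-0.2263, 0.757×(-0.2784)=-0.2107, 0.104×(-2.2634)=-0.2354.
Sum = -0.8056, so H' = 0.81.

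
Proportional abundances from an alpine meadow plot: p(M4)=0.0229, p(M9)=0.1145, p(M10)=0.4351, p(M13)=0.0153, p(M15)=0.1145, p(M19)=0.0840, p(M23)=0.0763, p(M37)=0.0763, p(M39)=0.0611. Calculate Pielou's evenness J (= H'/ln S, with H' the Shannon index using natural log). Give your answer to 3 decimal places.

H' = −Σ pᵢ ln pᵢ = −((-0.08648) + (-0.24814) + (-0.36208) + (-0.06395) + (-0.24814) + (-0.20806) + (-0.19633) + (-0.19633) + (-0.17079)) = 1.78031 (working shown to 5 dp, full precision carried).
With S = 9 species, ln S = 2.19722, so J = 1.78031/2.19722 = 0.81025, i.e. 0.810 to 3 decimal places.

0.810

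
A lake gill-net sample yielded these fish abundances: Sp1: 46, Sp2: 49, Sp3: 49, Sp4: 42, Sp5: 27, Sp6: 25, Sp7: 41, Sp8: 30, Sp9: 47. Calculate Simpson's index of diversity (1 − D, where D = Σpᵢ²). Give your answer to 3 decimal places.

Total N = 46+49+49+42+27+25+41+30+47 = 356, so the proportions are 0.12921, 0.13764, 0.13764, 0.11798, 0.07584, 0.07022, 0.11517, 0.08427, 0.13202 (working shown to 5 dp, full precision carried).
D = 0.12921² + 0.13764² + 0.13764² + 0.11798² + 0.07584² + 0.07022² + 0.11517² + 0.08427² + 0.13202² = 0.01670 + 0.01894 + 0.01894 + 0.01392 + 0.00575 + 0.00493 + 0.01326 + 0.00710 + 0.01743 = 0.11698.
So 1 − D = 0.88302, i.e. 0.883 to 3 decimal places.

0.883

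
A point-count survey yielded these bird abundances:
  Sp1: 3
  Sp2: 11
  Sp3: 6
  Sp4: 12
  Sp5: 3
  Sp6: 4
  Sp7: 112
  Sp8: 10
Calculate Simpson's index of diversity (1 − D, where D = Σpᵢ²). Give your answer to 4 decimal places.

Total N = 3+11+6+12+3+4+112+10 = 161, so the proportions are 0.018634, 0.068323, 0.037267, 0.074534, 0.018634, 0.024845, 0.695652, 0.062112 (working shown to 6 dp, full precision carried).
D = 0.018634² + 0.068323² + 0.037267² + 0.074534² + 0.018634² + 0.024845² + 0.695652² + 0.062112² = 0.000347 + 0.004668 + 0.001389 + 0.005555 + 0.000347 + 0.000617 + 0.483932 + 0.003858 = 0.500714.
So 1 − D = 0.499286, i.e. 0.4993 to 4 decimal places.

0.4993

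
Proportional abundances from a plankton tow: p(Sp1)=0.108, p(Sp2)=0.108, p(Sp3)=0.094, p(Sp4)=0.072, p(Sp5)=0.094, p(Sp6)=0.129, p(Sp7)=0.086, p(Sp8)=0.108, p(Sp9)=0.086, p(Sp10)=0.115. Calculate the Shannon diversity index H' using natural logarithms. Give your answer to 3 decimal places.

Each pᵢ ln pᵢ term (working shown to 5 dp, full precision carried): 0.108×(-2.22562)=-0.24037, 0.108×(-2.22562)=-0.24037, 0.094×(-2.36446)=-0.22226, 0.072×(-2.63109)=-0.18944, 0.094×(-2.36446)=-0.22226, 0.129×(-2.04794)=-0.26418, 0.086×(-2.45341)=-0.21099, 0.108×(-2.22562)=-0.24037, 0.086×(-2.45341)=-0.21099, 0.115×(-2.16282)=-0.24872.
Sum = -2.28995, so H' = 2.290.

2.290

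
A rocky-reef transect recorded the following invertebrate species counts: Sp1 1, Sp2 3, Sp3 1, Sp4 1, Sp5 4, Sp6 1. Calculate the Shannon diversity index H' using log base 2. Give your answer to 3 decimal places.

2.300

Total N = 1+3+1+1+4+1 = 11, so the proportions are 0.09091, 0.27273, 0.09091, 0.09091, 0.36364, 0.09091 (working shown to 5 dp, full precision carried).
Each pᵢ log₂ pᵢ term: 0.09091×(-3.45943)=-0.31449, 0.27273×(-1.87447)=-0.51122, 0.09091×(-3.45943)=-0.31449, 0.09091×(-3.45943)=-0.31449, 0.36364×(-1.45943)=-0.53070, 0.09091×(-3.45943)=-0.31449.
Sum = -2.29990, so H' = 2.300.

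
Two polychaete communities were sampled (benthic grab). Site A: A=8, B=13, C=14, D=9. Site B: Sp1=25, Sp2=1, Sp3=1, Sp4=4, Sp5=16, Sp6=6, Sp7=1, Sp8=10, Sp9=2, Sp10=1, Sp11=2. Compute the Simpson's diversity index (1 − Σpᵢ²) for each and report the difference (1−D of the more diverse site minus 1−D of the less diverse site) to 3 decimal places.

Site A: N=44, proportions 0.18182, 0.29545, 0.31818, 0.20455, giving 1−D = 0.73657 (working shown to 5 dp, full precision carried).
Site B: N=69, proportions 0.36232, 0.01449, 0.01449, 0.05797, 0.23188, 0.08696, 0.01449, 0.14493, 0.02899, 0.01449, 0.02899, giving 1−D = 0.78051.
Difference = |0.73657 − 0.78051| = 0.04394, i.e. 0.044 to 3 decimal places.

0.044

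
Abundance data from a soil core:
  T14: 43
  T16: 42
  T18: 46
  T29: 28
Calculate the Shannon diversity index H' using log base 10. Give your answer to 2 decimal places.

0.59

Total N = 43+42+46+28 = 159, so the proportions are 0.27044, 0.26415, 0.28931, 0.1761 (working shown to 5 dp, full precision carried).
Each pᵢ log₁₀ pᵢ term: 0.27044×(-0.56793)=-0.15359, 0.26415×(-0.57815)=-0.15272, 0.28931×(-0.53864)=-0.15583, 0.1761×(-0.75424)=-0.13282.
Sum = -0.59496, so H' = 0.59.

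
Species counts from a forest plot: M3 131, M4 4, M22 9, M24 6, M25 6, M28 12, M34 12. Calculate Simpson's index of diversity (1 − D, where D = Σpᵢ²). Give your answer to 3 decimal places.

Total N = 131+4+9+6+6+12+12 = 180, so the proportions are 0.72778, 0.02222, 0.05, 0.03333, 0.03333, 0.06667, 0.06667 (working shown to 5 dp, full precision carried).
D = 0.72778² + 0.02222² + 0.05² + 0.03333² + 0.03333² + 0.06667² + 0.06667² = 0.52966 + 0.00049 + 0.00250 + 0.00111 + 0.00111 + 0.00444 + 0.00444 = 0.54377.
So 1 − D = 0.45623, i.e. 0.456 to 3 decimal places.

0.456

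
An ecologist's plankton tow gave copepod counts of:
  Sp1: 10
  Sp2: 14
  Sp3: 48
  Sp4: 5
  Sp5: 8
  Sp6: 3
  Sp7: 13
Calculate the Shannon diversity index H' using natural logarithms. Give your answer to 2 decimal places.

Total N = 10+14+48+5+8+3+13 = 101, so the proportions are 0.099, 0.1386, 0.4752, 0.0495, 0.0792, 0.0297, 0.1287 (working shown to 4 dp, full precision carried).
Each pᵢ ln pᵢ term: 0.099×(-2.3125)=-0.2290, 0.1386×(-1.9761)=-0.2739, 0.4752×(-0.7439)=-0.3535, 0.0495×(-3.0057)=-0.1488, 0.0792×(-2.5357)=-0.2008, 0.0297×(-3.5165)=-0.1045, 0.1287×(-2.0502)=-0.2639.
Sum = -1.5744, so H' = 1.57.

1.57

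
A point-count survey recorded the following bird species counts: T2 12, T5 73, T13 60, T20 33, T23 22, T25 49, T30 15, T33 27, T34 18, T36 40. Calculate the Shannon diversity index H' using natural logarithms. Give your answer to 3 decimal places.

2.153

Total N = 12+73+60+33+22+49+15+27+18+40 = 349, so the proportions are 0.03438, 0.20917, 0.17192, 0.09456, 0.06304, 0.1404, 0.04298, 0.07736, 0.05158, 0.11461 (working shown to 5 dp, full precision carried).
Each pᵢ ln pᵢ term: 0.03438×(-3.37017)=-0.11588, 0.20917×(-1.56461)=-0.32727, 0.17192×(-1.76073)=-0.30270, 0.09456×(-2.35856)=-0.22302, 0.06304×(-2.76403)=-0.17424, 0.1404×(-1.96325)=-0.27564, 0.04298×(-3.14702)=-0.13526, 0.07736×(-2.55924)=-0.19799, 0.05158×(-2.96470)=-0.15291, 0.11461×(-2.16619)=-0.24827.
Sum = -2.15318, so H' = 2.153.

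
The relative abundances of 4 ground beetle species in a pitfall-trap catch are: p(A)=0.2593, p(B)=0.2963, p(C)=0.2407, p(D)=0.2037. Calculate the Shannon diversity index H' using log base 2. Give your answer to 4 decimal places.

Each pᵢ log₂ pᵢ term (working shown to 6 dp, full precision carried): 0.2593×(-1.947306)=-0.504936, 0.2963×(-1.754869)=-0.519968, 0.2407×(-2.054692)=-0.494564, 0.2037×(-2.295482)=-0.467590.
Sum = -1.987058, so H' = 1.9871.

1.9871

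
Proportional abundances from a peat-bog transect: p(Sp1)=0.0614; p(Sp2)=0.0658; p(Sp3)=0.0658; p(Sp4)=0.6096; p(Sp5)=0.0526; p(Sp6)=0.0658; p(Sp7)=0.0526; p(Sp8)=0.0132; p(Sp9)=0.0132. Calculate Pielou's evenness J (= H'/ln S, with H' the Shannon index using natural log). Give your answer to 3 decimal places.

0.653

H' = −Σ pᵢ ln pᵢ = −((-0.17133) + (-0.17905) + (-0.17905) + (-0.30172) + (-0.15491) + (-0.17905) + (-0.15491) + (-0.05712) + (-0.05712)) = 1.43427 (working shown to 5 dp, full precision carried).
With S = 9 species, ln S = 2.19722, so J = 1.43427/2.19722 = 0.65276, i.e. 0.653 to 3 decimal places.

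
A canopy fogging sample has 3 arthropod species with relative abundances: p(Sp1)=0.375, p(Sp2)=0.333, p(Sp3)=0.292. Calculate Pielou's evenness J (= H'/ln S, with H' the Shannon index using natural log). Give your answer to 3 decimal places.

0.995

H' = −Σ pᵢ ln pᵢ = −((-0.36781) + (-0.36617) + (-0.35945)) = 1.09343 (working shown to 5 dp, full precision carried).
With S = 3 species, ln S = 1.09861, so J = 1.09343/1.09861 = 0.99529, i.e. 0.995 to 3 decimal places.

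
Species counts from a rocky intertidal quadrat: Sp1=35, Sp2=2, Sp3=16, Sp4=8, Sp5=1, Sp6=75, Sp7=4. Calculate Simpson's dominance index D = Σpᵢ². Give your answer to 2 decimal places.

Total N = 35+2+16+8+1+75+4 = 141, so the proportions are 0.2482, 0.0142, 0.1135, 0.0567, 0.0071, 0.5319, 0.0284 (working shown to 4 dp, full precision carried).
D = 0.2482² + 0.0142² + 0.1135² + 0.0567² + 0.0071² + 0.5319² + 0.0284² = 0.0616 + 0.0002 + 0.0129 + 0.0032 + 0.0001 + 0.2829 + 0.0008 = 0.3617.
To 2 decimal places, D = 0.36.

0.36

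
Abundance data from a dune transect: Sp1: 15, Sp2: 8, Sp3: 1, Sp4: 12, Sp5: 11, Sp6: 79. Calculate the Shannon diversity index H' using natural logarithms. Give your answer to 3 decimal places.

Total N = 15+8+1+12+11+79 = 126, so the proportions are 0.11905, 0.06349, 0.00794, 0.09524, 0.0873, 0.62698 (working shown to 5 dp, full precision carried).
Each pᵢ ln pᵢ term: 0.11905×(-2.12823)=-0.25336, 0.06349×(-2.75684)=-0.17504, 0.00794×(-4.83628)=-0.03838, 0.09524×(-2.35138)=-0.22394, 0.0873×(-2.43839)=-0.21288, 0.62698×(-0.46683)=-0.29270.
Sum = -1.19629, so H' = 1.196.

1.196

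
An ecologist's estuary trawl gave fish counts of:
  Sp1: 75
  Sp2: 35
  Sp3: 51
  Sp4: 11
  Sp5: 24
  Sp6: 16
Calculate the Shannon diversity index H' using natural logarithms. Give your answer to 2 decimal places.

Total N = 75+35+51+11+24+16 = 212, so the proportions are 0.3538, 0.1651, 0.2406, 0.0519, 0.1132, 0.0755 (working shown to 4 dp, full precision carried).
Each pᵢ ln pᵢ term: 0.3538×(-1.0391)=-0.3676, 0.1651×(-1.8012)=-0.2974, 0.2406×(-1.4248)=-0.3427, 0.0519×(-2.9587)=-0.1535, 0.1132×(-2.1785)=-0.2466, 0.0755×(-2.5840)=-0.1950.
Sum = -1.6029, so H' = 1.60.

1.60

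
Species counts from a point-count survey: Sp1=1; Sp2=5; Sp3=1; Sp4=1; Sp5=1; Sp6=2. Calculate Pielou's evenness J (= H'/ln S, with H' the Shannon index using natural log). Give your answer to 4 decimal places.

0.8597

Total N = 1+5+1+1+1+2 = 11, so the proportions are 0.090909, 0.454545, 0.090909, 0.090909, 0.090909, 0.181818 (working shown to 6 dp, full precision carried).
H' = −Σ pᵢ ln pᵢ = −((-0.217990) + (-0.358390) + (-0.217990) + (-0.217990) + (-0.217990) + (-0.309954)) = 1.540306.
With S = 6 species, ln S = 1.791759, so J = 1.540306/1.791759 = 0.859661, i.e. 0.8597 to 4 decimal places.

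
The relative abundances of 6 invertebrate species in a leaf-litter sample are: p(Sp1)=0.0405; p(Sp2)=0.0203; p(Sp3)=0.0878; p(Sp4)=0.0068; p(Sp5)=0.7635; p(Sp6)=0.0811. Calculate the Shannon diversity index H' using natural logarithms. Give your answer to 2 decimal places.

0.87

Each pᵢ ln pᵢ term (working shown to 4 dp, full precision carried): 0.0405×(-3.2065)=-0.1299, 0.0203×(-3.8971)=-0.0791, 0.0878×(-2.4327)=-0.2136, 0.0068×(-4.9908)=-0.0339, 0.7635×(-0.2698)=-0.2060, 0.0811×(-2.5121)=-0.2037.
Sum = -0.8663, so H' = 0.87.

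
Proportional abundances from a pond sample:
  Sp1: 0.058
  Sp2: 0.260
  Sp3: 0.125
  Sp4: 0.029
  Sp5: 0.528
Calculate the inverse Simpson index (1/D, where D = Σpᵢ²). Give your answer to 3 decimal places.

2.731

D = 0.058² + 0.26² + 0.125² + 0.029² + 0.528² = 0.003364 + 0.067600 + 0.015625 + 0.000841 + 0.278784 = 0.366214 (working shown to 6 dp, full precision carried).
So 1/D = 2.73064, i.e. 2.731 to 3 decimal places.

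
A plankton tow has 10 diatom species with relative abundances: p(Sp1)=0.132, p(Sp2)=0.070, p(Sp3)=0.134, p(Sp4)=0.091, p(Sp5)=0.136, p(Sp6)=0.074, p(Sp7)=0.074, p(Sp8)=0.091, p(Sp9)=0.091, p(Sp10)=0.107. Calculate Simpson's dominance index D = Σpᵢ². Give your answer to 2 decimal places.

D = 0.132² + 0.07² + 0.134² + 0.091² + 0.136² + 0.074² + 0.074² + 0.091² + 0.091² + 0.107² = 0.0174 + 0.0049 + 0.0180 + 0.0083 + 0.0185 + 0.0055 + 0.0055 + 0.0083 + 0.0083 + 0.0114 = 0.1060 (working shown to 4 dp, full precision carried).
To 2 decimal places, D = 0.11.

0.11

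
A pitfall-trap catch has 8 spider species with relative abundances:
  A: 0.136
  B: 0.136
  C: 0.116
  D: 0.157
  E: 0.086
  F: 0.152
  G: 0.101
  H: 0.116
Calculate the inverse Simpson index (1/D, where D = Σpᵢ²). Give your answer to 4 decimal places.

7.7367

D = 0.136² + 0.136² + 0.116² + 0.157² + 0.086² + 0.152² + 0.101² + 0.116² = 0.01849600 + 0.01849600 + 0.01345600 + 0.02464900 + 0.00739600 + 0.02310400 + 0.01020100 + 0.01345600 = 0.12925400 (working shown to 8 dp, full precision carried).
So 1/D = 7.736704, i.e. 7.7367 to 4 decimal places.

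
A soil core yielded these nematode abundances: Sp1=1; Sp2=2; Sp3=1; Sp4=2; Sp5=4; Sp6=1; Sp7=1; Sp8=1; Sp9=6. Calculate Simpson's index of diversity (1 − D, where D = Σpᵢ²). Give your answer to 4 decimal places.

Total N = 1+2+1+2+4+1+1+1+6 = 19, so the proportions are 0.052632, 0.105263, 0.052632, 0.105263, 0.210526, 0.052632, 0.052632, 0.052632, 0.315789 (working shown to 6 dp, full precision carried).
D = 0.052632² + 0.105263² + 0.052632² + 0.105263² + 0.210526² + 0.052632² + 0.052632² + 0.052632² + 0.315789² = 0.002770 + 0.011080 + 0.002770 + 0.011080 + 0.044321 + 0.002770 + 0.002770 + 0.002770 + 0.099723 = 0.180055.
So 1 − D = 0.819945, i.e. 0.8199 to 4 decimal places.

0.8199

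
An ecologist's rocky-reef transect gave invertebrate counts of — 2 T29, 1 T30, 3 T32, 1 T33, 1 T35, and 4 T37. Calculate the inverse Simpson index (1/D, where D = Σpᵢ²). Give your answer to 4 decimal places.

Total N = 2+1+3+1+1+4 = 12, so the proportions are 0.16666667, 0.08333333, 0.25, 0.08333333, 0.08333333, 0.33333333 (working shown to 8 dp, full precision carried).
D = 0.16666667² + 0.08333333² + 0.25² + 0.08333333² + 0.08333333² + 0.33333333² = 0.02777778 + 0.00694444 + 0.06250000 + 0.00694444 + 0.00694444 + 0.11111111 = 0.22222222.
So 1/D = 4.500000, i.e. 4.5000 to 4 decimal places.

4.5000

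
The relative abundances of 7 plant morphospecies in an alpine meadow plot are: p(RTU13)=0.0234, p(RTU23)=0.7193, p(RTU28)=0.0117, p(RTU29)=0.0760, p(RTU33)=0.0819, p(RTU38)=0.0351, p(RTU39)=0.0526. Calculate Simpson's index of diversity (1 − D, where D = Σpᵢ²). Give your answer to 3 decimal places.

0.465

D = 0.0234² + 0.7193² + 0.0117² + 0.076² + 0.0819² + 0.0351² + 0.0526² = 0.00055 + 0.51739 + 0.00014 + 0.00578 + 0.00671 + 0.00123 + 0.00277 = 0.53456 (working shown to 5 dp, full precision carried).
So 1 − D = 0.46544, i.e. 0.465 to 3 decimal places.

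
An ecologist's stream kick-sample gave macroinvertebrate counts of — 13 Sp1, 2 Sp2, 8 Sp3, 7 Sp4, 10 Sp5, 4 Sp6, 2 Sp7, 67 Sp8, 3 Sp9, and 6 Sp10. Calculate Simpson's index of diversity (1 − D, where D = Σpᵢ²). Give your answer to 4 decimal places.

Total N = 13+2+8+7+10+4+2+67+3+6 = 122, so the proportions are 0.106557, 0.016393, 0.065574, 0.057377, 0.081967, 0.032787, 0.016393, 0.54918, 0.02459, 0.04918 (working shown to 6 dp, full precision carried).
D = 0.106557² + 0.016393² + 0.065574² + 0.057377² + 0.081967² + 0.032787² + 0.016393² + 0.54918² + 0.02459² + 0.04918² = 0.011354 + 0.000269 + 0.004300 + 0.003292 + 0.006719 + 0.001075 + 0.000269 + 0.301599 + 0.000605 + 0.002419 = 0.331900.
So 1 − D = 0.668100, i.e. 0.6681 to 4 decimal places.

0.6681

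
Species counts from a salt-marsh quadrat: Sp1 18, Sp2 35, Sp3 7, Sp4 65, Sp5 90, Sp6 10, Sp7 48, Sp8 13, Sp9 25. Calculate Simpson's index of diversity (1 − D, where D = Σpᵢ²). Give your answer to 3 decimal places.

Total N = 18+35+7+65+90+10+48+13+25 = 311, so the proportions are 0.05788, 0.11254, 0.02251, 0.209, 0.28939, 0.03215, 0.15434, 0.0418, 0.08039 (working shown to 5 dp, full precision carried).
D = 0.05788² + 0.11254² + 0.02251² + 0.209² + 0.28939² + 0.03215² + 0.15434² + 0.0418² + 0.08039² = 0.00335 + 0.01267 + 0.00051 + 0.04368 + 0.08375 + 0.00103 + 0.02382 + 0.00175 + 0.00646 = 0.17701.
So 1 − D = 0.82299, i.e. 0.823 to 3 decimal places.

0.823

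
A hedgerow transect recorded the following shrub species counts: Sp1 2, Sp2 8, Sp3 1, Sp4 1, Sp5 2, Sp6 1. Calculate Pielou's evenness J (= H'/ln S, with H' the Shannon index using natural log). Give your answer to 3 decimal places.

Total N = 2+8+1+1+2+1 = 15, so the proportions are 0.13333, 0.53333, 0.06667, 0.06667, 0.13333, 0.06667 (working shown to 5 dp, full precision carried).
H' = −Σ pᵢ ln pᵢ = −((-0.26865) + (-0.33526) + (-0.18054) + (-0.18054) + (-0.26865) + (-0.18054)) = 1.41418.
With S = 6 species, ln S = 1.79176, so J = 1.41418/1.79176 = 0.78927, i.e. 0.789 to 3 decimal places.

0.789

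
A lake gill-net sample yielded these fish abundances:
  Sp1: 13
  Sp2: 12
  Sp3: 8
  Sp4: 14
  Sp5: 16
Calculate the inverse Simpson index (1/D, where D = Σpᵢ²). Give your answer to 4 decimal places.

Total N = 13+12+8+14+16 = 63, so the proportions are 0.20634921, 0.19047619, 0.12698413, 0.22222222, 0.25396825 (working shown to 8 dp, full precision carried).
D = 0.20634921² + 0.19047619² + 0.12698413² + 0.22222222² + 0.25396825² = 0.04257999 + 0.03628118 + 0.01612497 + 0.04938272 + 0.06449987 = 0.20886873.
So 1/D = 4.787696, i.e. 4.7877 to 4 decimal places.

4.7877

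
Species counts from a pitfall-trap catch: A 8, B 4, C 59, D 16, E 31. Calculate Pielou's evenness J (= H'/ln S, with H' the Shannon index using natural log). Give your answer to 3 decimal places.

Total N = 8+4+59+16+31 = 118, so the proportions are 0.0678, 0.0339, 0.5, 0.13559, 0.26271 (working shown to 5 dp, full precision carried).
H' = −Σ pᵢ ln pᵢ = −((-0.18246) + (-0.11473) + (-0.34657) + (-0.27093) + (-0.35117)) = 1.26585.
With S = 5 species, ln S = 1.60944, so J = 1.26585/1.60944 = 0.78652, i.e. 0.787 to 3 decimal places.

0.787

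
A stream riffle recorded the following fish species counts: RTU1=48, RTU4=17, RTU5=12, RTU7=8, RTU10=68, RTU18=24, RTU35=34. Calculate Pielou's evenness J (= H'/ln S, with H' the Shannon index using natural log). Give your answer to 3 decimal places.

Total N = 48+17+12+8+68+24+34 = 211, so the proportions are 0.22749, 0.08057, 0.05687, 0.03791, 0.32227, 0.11374, 0.16114 (working shown to 5 dp, full precision carried).
H' = −Σ pᵢ ln pᵢ = −((-0.33683) + (-0.20292) + (-0.16305) + (-0.12407) + (-0.36493) + (-0.24726) + (-0.29416)) = 1.73322.
With S = 7 species, ln S = 1.94591, so J = 1.73322/1.94591 = 0.89070, i.e. 0.891 to 3 decimal places.

0.891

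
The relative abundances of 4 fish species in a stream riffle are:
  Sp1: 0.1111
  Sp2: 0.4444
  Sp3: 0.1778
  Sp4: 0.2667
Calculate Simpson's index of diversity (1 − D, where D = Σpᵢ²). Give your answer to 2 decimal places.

0.69

D = 0.1111² + 0.4444² + 0.1778² + 0.2667² = 0.0123 + 0.1975 + 0.0316 + 0.0711 = 0.3126 (working shown to 4 dp, full precision carried).
So 1 − D = 0.6874, i.e. 0.69 to 2 decimal places.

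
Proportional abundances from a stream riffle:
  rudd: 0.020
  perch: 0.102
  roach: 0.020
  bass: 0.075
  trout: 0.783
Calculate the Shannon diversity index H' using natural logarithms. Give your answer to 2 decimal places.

Each pᵢ ln pᵢ term (working shown to 4 dp, full precision carried): 0.02×(-3.9120)=-0.0782, 0.102×(-2.2828)=-0.2328, 0.02×(-3.9120)=-0.0782, 0.075×(-2.5903)=-0.1943, 0.783×(-0.2446)=-0.1915.
Sum = -0.7751, so H' = 0.78.

0.78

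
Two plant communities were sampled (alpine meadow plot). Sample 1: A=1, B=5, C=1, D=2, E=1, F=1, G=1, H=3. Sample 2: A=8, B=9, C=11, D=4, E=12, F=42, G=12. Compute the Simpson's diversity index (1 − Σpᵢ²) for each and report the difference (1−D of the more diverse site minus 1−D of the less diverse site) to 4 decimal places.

Sample 1: N=15, proportions 0.066667, 0.333333, 0.066667, 0.133333, 0.066667, 0.066667, 0.066667, 0.2, giving 1−D = 0.808889 (working shown to 6 dp, full precision carried).
Sample 2: N=98, proportions 0.081633, 0.091837, 0.112245, 0.040816, 0.122449, 0.428571, 0.122449, giving 1−D = 0.756976.
Difference = |0.808889 − 0.756976| = 0.051913, i.e. 0.0519 to 4 decimal places.

0.0519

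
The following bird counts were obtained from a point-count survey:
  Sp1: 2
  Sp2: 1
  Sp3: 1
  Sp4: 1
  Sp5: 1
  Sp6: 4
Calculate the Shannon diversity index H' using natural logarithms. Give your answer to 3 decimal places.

Total N = 2+1+1+1+1+4 = 10, so the proportions are 0.2, 0.1, 0.1, 0.1, 0.1, 0.4 (working shown to 5 dp, full precision carried).
Each pᵢ ln pᵢ term: 0.2×(-1.60944)=-0.32189, 0.1×(-2.30259)=-0.23026, 0.1×(-2.30259)=-0.23026, 0.1×(-2.30259)=-0.23026, 0.1×(-2.30259)=-0.23026, 0.4×(-0.91629)=-0.36652.
Sum = -1.60944, so H' = 1.609.

1.609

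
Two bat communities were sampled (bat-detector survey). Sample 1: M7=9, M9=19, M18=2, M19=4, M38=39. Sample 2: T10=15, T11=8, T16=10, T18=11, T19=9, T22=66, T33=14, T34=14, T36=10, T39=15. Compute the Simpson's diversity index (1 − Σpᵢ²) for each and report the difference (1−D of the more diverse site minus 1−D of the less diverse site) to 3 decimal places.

0.181

Sample 1: N=73, proportions 0.12329, 0.26027, 0.0274, 0.05479, 0.53425, giving 1−D = 0.62789 (working shown to 5 dp, full precision carried).
Sample 2: N=172, proportions 0.08721, 0.04651, 0.05814, 0.06395, 0.05233, 0.38372, 0.0814, 0.0814, 0.05814, 0.08721, giving 1−D = 0.80855.
Difference = |0.62789 − 0.80855| = 0.18066, i.e. 0.181 to 3 decimal places.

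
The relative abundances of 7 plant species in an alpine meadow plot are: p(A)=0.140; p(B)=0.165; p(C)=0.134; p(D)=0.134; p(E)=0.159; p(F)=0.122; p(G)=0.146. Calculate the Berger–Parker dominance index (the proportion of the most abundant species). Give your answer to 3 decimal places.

0.165

The largest proportion is 0.165, i.e. d = 0.165 to 3 decimal places.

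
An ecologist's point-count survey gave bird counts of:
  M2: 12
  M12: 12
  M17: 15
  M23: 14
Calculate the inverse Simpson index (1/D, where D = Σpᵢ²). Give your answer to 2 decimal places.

3.96

Total N = 12+12+15+14 = 53, so the proportions are 0.226415, 0.226415, 0.283019, 0.264151 (working shown to 6 dp, full precision carried).
D = 0.226415² + 0.226415² + 0.283019² + 0.264151² = 0.051264 + 0.051264 + 0.080100 + 0.069776 = 0.252403.
So 1/D = 3.9619, i.e. 3.96 to 2 decimal places.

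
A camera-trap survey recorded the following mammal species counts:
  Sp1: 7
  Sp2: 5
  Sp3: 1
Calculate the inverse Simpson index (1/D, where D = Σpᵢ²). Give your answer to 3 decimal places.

Total N = 7+5+1 = 13, so the proportions are 0.538462, 0.384615, 0.076923 (working shown to 6 dp, full precision carried).
D = 0.538462² + 0.384615² + 0.076923² = 0.289941 + 0.147929 + 0.005917 = 0.443787.
So 1/D = 2.25333, i.e. 2.253 to 3 decimal places.

2.253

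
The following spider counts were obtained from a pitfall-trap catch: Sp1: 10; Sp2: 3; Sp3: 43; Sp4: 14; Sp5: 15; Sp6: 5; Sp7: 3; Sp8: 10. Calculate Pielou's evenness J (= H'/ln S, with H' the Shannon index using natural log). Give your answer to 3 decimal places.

0.828

Total N = 10+3+43+14+15+5+3+10 = 103, so the proportions are 0.09709, 0.02913, 0.41748, 0.13592, 0.14563, 0.04854, 0.02913, 0.09709 (working shown to 5 dp, full precision carried).
H' = −Σ pᵢ ln pᵢ = −((-0.22642) + (-0.10299) + (-0.36468) + (-0.27126) + (-0.28058) + (-0.14686) + (-0.10299) + (-0.22642)) = 1.72221.
With S = 8 species, ln S = 2.07944, so J = 1.72221/2.07944 = 0.82821, i.e. 0.828 to 3 decimal places.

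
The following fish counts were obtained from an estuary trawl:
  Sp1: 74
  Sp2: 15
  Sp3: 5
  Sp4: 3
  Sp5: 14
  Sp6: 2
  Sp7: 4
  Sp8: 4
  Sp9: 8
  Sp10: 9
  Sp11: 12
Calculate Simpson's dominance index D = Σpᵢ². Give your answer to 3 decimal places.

Total N = 74+15+5+3+14+2+4+4+8+9+12 = 150, so the proportions are 0.49333, 0.1, 0.03333, 0.02, 0.09333, 0.01333, 0.02667, 0.02667, 0.05333, 0.06, 0.08 (working shown to 5 dp, full precision carried).
D = 0.49333² + 0.1² + 0.03333² + 0.02² + 0.09333² + 0.01333² + 0.02667² + 0.02667² + 0.05333² + 0.06² + 0.08² = 0.24338 + 0.01000 + 0.00111 + 0.00040 + 0.00871 + 0.00018 + 0.00071 + 0.00071 + 0.00284 + 0.00360 + 0.00640 = 0.27804.
To 3 decimal places, D = 0.278.

0.278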